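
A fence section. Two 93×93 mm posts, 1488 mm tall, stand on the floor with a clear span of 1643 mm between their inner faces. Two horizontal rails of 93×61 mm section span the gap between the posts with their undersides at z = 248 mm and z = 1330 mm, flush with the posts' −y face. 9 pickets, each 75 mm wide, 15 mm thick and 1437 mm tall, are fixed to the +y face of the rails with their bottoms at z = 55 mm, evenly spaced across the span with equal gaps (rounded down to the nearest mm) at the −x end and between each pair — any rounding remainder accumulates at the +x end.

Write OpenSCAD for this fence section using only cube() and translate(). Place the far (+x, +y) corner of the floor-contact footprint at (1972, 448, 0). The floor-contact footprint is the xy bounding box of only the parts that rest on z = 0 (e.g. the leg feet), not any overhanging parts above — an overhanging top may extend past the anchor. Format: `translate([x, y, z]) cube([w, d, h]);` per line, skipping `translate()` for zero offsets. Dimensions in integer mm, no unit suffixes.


translate([143, 355, 0]) cube([93, 93, 1488]);
translate([1879, 355, 0]) cube([93, 93, 1488]);
translate([236, 355, 248]) cube([1643, 93, 61]);
translate([236, 355, 1330]) cube([1643, 93, 61]);
translate([332, 448, 55]) cube([75, 15, 1437]);
translate([503, 448, 55]) cube([75, 15, 1437]);
translate([674, 448, 55]) cube([75, 15, 1437]);
translate([845, 448, 55]) cube([75, 15, 1437]);
translate([1016, 448, 55]) cube([75, 15, 1437]);
translate([1187, 448, 55]) cube([75, 15, 1437]);
translate([1358, 448, 55]) cube([75, 15, 1437]);
translate([1529, 448, 55]) cube([75, 15, 1437]);
translate([1700, 448, 55]) cube([75, 15, 1437]);


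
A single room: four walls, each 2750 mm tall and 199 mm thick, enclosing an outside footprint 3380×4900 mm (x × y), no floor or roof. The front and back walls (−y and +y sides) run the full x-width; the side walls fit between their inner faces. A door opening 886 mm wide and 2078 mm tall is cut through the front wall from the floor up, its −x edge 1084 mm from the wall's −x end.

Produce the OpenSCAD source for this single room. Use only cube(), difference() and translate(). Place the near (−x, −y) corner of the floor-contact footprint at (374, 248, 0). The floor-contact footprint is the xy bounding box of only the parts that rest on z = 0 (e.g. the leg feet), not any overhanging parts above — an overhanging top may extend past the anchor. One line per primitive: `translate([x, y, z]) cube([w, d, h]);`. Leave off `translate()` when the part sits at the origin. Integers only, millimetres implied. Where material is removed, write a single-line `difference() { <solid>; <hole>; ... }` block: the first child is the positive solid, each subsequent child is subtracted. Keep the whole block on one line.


difference() { translate([374, 248, 0]) cube([3380, 199, 2750]); translate([1458, 248, 0]) cube([886, 199, 2078]); }
translate([374, 4949, 0]) cube([3380, 199, 2750]);
translate([374, 447, 0]) cube([199, 4502, 2750]);
translate([3555, 447, 0]) cube([199, 4502, 2750]);


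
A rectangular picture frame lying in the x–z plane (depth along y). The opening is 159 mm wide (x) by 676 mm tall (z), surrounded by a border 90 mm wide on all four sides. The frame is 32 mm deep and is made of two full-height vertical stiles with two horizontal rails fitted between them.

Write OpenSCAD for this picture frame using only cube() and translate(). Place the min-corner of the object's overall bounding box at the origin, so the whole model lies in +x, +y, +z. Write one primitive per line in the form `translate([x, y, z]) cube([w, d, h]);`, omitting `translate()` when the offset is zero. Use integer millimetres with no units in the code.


cube([90, 32, 856]);
translate([249, 0, 0]) cube([90, 32, 856]);
translate([90, 0, 0]) cube([159, 32, 90]);
translate([90, 0, 766]) cube([159, 32, 90]);


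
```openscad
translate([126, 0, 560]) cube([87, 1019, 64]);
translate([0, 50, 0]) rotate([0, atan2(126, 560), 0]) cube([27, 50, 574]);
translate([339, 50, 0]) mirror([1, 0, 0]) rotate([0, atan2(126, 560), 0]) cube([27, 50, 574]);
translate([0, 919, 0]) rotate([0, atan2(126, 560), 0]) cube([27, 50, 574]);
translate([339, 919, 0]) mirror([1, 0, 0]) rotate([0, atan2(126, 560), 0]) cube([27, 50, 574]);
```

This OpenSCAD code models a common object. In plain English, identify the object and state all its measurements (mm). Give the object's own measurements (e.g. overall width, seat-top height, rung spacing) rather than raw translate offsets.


A sawhorse. A 87×1019×64 mm beam (x, y, z) sits on two A-frame leg pairs. Each pair is two raked legs of 27×50 mm section (50 mm along y) splaying symmetrically in x. Each leg rises 560 mm vertically over 126 mm of horizontal reach and is 574 mm long along its own axis. Every leg's outer bottom edge rests on the floor and its outer top edge meets a bottom edge of the beam — the left legs (tilting toward +x) meet the beam's −x bottom edge, the right legs (their mirror images, tilting toward −x) meet its +x bottom edge — so the leg tops tuck under the beam, the beam's underside is 560 mm above the floor, and the feet are 339 mm apart outside-to-outside with the beam centred between them. The two leg pairs are set in 50 mm from either end of the beam.


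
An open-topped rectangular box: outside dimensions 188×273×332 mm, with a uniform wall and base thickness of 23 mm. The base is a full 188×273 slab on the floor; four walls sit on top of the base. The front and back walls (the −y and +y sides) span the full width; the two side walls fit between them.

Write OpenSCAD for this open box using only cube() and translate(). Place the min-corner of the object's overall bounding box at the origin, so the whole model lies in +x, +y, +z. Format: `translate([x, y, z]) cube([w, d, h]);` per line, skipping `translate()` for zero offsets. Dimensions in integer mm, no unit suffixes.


cube([188, 273, 23]);
translate([0, 0, 23]) cube([188, 23, 309]);
translate([0, 250, 23]) cube([188, 23, 309]);
translate([0, 23, 23]) cube([23, 227, 309]);
translate([165, 23, 23]) cube([23, 227, 309]);


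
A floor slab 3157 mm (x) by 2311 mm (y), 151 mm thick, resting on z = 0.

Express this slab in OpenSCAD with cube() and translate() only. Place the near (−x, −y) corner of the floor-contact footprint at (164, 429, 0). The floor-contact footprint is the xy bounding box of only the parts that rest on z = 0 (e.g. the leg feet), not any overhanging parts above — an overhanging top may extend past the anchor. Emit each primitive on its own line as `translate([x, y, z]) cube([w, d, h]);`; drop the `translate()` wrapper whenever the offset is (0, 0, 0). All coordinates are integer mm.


translate([164, 429, 0]) cube([3157, 2311, 151]);


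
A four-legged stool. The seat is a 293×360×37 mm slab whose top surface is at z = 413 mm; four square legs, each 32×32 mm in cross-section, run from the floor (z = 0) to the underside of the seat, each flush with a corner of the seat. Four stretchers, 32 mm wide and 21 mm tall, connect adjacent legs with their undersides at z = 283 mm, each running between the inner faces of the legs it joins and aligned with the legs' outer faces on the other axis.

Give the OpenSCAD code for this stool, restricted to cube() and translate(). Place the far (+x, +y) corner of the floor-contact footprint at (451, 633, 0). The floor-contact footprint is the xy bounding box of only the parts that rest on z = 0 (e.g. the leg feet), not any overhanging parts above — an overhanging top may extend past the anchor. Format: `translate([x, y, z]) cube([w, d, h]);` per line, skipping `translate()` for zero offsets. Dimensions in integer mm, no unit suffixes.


translate([158, 273, 376]) cube([293, 360, 37]);
translate([158, 273, 0]) cube([32, 32, 376]);
translate([419, 273, 0]) cube([32, 32, 376]);
translate([158, 601, 0]) cube([32, 32, 376]);
translate([419, 601, 0]) cube([32, 32, 376]);
translate([190, 273, 283]) cube([229, 32, 21]);
translate([190, 601, 283]) cube([229, 32, 21]);
translate([158, 305, 283]) cube([32, 296, 21]);
translate([419, 305, 283]) cube([32, 296, 21]);


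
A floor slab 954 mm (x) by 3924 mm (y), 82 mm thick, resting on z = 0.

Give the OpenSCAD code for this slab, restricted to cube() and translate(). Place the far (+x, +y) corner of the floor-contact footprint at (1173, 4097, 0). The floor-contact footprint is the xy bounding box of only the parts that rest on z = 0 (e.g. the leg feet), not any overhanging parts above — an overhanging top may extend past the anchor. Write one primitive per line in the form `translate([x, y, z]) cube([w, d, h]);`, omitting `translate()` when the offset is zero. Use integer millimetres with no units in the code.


translate([219, 173, 0]) cube([954, 3924, 82]);


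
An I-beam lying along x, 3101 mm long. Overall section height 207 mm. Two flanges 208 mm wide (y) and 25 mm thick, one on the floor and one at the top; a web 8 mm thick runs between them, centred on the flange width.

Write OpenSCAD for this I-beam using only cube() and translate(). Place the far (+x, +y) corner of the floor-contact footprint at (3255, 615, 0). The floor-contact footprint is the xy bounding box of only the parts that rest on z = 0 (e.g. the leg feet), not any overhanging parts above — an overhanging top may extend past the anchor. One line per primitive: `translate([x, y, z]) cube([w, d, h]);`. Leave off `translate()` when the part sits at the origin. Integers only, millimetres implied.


translate([154, 407, 0]) cube([3101, 208, 25]);
translate([154, 507, 25]) cube([3101, 8, 157]);
translate([154, 407, 182]) cube([3101, 208, 25]);


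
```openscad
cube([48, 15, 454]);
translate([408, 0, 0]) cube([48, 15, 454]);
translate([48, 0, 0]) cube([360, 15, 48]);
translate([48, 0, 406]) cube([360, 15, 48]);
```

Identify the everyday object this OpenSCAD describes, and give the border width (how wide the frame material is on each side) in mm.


A picture frame. The border width is 48 mm.

Four thin pieces enclosing a rectangular opening — a picture frame. The two full-height stiles are 454 mm tall; the top rail sits at z = 406 and is 48 mm tall, so the border above the opening is 454 − 406 = 48 mm, matching the stile x-width.


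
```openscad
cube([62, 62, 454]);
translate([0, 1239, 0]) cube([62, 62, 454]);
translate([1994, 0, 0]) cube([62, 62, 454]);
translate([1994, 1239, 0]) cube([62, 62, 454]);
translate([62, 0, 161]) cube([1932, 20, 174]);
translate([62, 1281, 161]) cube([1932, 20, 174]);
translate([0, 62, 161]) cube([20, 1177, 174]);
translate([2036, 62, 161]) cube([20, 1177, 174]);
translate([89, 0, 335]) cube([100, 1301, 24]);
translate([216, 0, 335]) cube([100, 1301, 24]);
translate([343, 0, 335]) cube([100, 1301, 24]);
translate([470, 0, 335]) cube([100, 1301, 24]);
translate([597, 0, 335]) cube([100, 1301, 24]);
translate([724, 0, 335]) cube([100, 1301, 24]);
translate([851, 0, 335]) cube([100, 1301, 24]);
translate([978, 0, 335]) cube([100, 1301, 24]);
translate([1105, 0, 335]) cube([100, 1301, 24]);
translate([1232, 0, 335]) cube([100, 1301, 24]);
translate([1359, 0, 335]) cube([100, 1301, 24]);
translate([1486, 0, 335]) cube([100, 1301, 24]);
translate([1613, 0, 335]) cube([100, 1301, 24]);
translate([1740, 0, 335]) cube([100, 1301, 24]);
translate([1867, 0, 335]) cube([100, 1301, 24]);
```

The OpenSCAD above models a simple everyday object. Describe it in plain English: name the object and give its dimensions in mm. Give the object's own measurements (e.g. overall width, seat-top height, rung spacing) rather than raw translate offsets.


A bed frame 2056 mm long (x) by 1301 mm wide (y). Four 62×62 mm corner posts, 454 mm tall, at the corners of the footprint. Four rails of 20 mm thickness and 174 mm height run between adjacent posts with their undersides at z = 161 mm, their outer faces flush with the outside of the frame (the two x-running rails run between the posts' inner faces; the two y-running rails run between the posts' inner faces). 15 slats, each 100 mm wide (x) and 24 mm thick, lie across the top of the two x-running rails, running the full 1301 mm width of the frame in y; along x they sit between the end posts with a 27 mm gap after the −x posts and between neighbouring slats and before the +x posts.


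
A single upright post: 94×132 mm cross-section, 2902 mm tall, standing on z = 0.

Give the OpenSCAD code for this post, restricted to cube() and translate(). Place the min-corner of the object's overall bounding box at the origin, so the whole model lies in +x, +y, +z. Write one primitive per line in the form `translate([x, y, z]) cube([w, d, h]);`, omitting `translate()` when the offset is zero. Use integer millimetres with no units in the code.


cube([94, 132, 2902]);


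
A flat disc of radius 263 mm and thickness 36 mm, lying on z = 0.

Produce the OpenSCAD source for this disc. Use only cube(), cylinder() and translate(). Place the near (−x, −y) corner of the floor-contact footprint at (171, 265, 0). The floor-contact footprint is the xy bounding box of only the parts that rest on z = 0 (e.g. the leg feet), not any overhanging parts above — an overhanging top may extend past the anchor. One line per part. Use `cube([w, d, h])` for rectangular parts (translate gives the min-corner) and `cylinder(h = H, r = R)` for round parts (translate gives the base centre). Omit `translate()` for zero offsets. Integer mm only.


translate([434, 528, 0]) cylinder(h = 36, r = 263);


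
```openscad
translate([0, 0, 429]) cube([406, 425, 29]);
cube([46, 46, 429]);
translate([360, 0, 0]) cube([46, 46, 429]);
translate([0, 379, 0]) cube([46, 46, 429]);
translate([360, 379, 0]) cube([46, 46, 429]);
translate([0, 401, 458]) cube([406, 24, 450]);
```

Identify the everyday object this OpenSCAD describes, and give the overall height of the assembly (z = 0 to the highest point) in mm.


A chair. The overall height is 908 mm.

A slab on four corner posts with a tall panel at the back — a chair. The seat slab sits at z = 429 with thickness 29, and the 450 mm backrest starts at the seat top, so the overall height is 429 + 29 + 450 = 908 mm.


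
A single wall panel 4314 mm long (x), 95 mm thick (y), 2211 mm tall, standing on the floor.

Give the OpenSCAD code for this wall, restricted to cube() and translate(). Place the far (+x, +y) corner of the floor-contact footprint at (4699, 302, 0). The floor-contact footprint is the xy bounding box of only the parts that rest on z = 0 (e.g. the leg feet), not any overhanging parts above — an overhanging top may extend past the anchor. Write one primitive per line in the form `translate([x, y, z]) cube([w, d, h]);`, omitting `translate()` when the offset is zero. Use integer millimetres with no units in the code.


translate([385, 207, 0]) cube([4314, 95, 2211]);


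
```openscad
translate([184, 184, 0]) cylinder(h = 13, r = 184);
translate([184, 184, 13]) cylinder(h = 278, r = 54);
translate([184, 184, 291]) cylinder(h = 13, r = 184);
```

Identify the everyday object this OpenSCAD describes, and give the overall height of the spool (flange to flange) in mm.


A spool. The overall height is 304 mm.

Three coaxial cylinders, large–small–large — a spool. Two 13 mm flanges and a 278 mm core give 13 + 278 + 13 = 304 mm.


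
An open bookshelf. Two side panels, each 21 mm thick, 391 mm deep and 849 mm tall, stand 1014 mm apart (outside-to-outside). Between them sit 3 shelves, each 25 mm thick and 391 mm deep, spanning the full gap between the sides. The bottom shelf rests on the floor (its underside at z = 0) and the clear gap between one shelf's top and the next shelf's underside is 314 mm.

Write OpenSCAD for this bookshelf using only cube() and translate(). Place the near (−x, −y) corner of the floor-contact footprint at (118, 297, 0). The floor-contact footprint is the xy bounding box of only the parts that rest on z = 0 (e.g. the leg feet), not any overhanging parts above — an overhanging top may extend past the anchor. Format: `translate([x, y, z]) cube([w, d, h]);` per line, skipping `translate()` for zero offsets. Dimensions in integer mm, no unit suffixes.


translate([118, 297, 0]) cube([21, 391, 849]);
translate([1111, 297, 0]) cube([21, 391, 849]);
translate([139, 297, 0]) cube([972, 391, 25]);
translate([139, 297, 339]) cube([972, 391, 25]);
translate([139, 297, 678]) cube([972, 391, 25]);


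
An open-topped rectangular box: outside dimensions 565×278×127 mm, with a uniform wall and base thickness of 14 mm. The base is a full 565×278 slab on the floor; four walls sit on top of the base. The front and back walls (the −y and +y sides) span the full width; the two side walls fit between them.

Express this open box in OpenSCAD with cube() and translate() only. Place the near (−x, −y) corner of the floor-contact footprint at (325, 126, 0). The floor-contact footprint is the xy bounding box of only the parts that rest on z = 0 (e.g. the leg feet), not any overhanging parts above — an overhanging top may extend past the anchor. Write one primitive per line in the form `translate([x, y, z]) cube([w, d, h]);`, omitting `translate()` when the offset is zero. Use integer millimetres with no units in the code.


translate([325, 126, 0]) cube([565, 278, 14]);
translate([325, 126, 14]) cube([565, 14, 113]);
translate([325, 390, 14]) cube([565, 14, 113]);
translate([325, 140, 14]) cube([14, 250, 113]);
translate([876, 140, 14]) cube([14, 250, 113]);


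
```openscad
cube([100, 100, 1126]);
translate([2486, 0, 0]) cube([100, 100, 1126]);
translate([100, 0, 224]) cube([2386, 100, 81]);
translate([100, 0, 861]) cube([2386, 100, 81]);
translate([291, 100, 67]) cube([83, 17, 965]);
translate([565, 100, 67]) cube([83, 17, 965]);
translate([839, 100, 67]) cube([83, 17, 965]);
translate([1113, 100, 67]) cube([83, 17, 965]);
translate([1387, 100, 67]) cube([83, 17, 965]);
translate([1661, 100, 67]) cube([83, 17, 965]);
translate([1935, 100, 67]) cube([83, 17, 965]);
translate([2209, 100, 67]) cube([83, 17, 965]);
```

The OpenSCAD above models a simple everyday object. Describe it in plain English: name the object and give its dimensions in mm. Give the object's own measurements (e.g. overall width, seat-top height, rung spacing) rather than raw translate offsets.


A fence section. Two 100×100 mm posts, 1126 mm tall, stand on the floor with a clear span of 2386 mm between their inner faces. Two horizontal rails of 100×81 mm section span the gap between the posts with their undersides at z = 224 mm and z = 861 mm, flush with the posts' −y face. 8 pickets, each 83 mm wide, 17 mm thick and 965 mm tall, are fixed to the +y face of the rails with their bottoms at z = 67 mm, spaced across the span with a 191 mm gap after the −x post and between neighbouring pickets, with 194 mm left before the +x post.


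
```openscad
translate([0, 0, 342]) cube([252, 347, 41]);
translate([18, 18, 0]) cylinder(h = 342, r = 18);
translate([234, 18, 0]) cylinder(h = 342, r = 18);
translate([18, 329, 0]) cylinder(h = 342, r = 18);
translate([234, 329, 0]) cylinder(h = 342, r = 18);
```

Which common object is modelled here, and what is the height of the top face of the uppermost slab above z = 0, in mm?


A stool. The seat height is 383 mm.

A 252×347×41 slab at z = 342 on four corner cylinders — a stool. The seat top is 342 + 41 = 383 mm.


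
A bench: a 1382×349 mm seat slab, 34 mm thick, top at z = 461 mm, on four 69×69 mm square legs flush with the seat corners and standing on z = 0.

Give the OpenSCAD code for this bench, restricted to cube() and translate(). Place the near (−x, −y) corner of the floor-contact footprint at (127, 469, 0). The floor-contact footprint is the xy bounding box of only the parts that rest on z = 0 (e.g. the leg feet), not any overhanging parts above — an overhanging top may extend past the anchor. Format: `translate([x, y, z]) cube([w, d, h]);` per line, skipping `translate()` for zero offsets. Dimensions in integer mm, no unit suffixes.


translate([127, 469, 427]) cube([1382, 349, 34]);
translate([127, 469, 0]) cube([69, 69, 427]);
translate([127, 749, 0]) cube([69, 69, 427]);
translate([1440, 469, 0]) cube([69, 69, 427]);
translate([1440, 749, 0]) cube([69, 69, 427]);


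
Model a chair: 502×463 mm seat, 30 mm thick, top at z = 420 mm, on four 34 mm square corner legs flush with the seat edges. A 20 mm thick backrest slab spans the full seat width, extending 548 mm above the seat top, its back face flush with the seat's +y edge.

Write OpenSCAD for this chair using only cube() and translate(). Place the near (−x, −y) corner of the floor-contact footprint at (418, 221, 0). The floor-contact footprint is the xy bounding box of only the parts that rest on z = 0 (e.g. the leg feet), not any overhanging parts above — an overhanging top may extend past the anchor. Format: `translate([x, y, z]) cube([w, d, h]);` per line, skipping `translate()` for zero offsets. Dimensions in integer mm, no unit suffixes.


translate([418, 221, 390]) cube([502, 463, 30]);
translate([418, 221, 0]) cube([34, 34, 390]);
translate([886, 221, 0]) cube([34, 34, 390]);
translate([418, 650, 0]) cube([34, 34, 390]);
translate([886, 650, 0]) cube([34, 34, 390]);
translate([418, 664, 420]) cube([502, 20, 548]);


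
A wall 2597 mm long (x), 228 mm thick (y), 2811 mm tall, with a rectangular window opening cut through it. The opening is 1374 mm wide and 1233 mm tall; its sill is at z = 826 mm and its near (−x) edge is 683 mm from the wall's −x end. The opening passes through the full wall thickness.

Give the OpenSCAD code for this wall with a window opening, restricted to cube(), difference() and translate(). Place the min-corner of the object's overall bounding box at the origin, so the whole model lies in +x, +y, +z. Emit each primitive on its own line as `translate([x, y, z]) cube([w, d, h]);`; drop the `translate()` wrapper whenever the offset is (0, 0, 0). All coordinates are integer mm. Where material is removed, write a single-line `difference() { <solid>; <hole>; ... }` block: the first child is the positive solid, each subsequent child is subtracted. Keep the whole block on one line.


difference() { cube([2597, 228, 2811]); translate([683, 0, 826]) cube([1374, 228, 1233]); }


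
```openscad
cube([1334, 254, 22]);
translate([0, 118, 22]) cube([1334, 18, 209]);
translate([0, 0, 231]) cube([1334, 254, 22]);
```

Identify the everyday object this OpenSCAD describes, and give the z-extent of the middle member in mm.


An I-beam. The web height is 209 mm.

Two wide flanges with a thin centred web — an I-beam. Overall 253 mm minus two 22 mm flanges gives a web of 253 − 2·22 = 209 mm.


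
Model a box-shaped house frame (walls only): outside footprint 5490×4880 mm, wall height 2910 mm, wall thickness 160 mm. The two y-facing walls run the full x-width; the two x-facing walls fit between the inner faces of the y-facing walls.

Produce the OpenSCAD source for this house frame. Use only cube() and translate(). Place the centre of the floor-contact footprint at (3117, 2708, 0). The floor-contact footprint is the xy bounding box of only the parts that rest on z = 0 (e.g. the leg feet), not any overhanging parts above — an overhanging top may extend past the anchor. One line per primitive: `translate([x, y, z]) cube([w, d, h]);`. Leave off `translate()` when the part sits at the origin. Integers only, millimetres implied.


translate([372, 268, 0]) cube([5490, 160, 2910]);
translate([372, 4988, 0]) cube([5490, 160, 2910]);
translate([372, 428, 0]) cube([160, 4560, 2910]);
translate([5702, 428, 0]) cube([160, 4560, 2910]);


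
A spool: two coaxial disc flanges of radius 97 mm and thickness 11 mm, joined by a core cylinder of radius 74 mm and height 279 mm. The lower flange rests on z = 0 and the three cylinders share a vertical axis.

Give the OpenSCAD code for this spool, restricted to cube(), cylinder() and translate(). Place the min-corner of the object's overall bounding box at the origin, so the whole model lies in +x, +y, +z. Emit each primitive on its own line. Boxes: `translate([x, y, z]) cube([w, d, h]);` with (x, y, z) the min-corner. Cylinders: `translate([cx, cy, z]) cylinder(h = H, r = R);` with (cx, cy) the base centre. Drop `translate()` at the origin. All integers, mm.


translate([97, 97, 0]) cylinder(h = 11, r = 97);
translate([97, 97, 11]) cylinder(h = 279, r = 74);
translate([97, 97, 290]) cylinder(h = 11, r = 97);


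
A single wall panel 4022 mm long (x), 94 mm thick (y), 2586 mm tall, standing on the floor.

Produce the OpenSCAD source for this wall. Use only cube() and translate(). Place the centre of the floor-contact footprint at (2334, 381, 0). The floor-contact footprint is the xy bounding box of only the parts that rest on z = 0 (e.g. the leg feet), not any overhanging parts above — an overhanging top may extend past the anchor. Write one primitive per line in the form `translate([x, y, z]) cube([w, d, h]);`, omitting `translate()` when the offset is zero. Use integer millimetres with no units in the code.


translate([323, 334, 0]) cube([4022, 94, 2586]);


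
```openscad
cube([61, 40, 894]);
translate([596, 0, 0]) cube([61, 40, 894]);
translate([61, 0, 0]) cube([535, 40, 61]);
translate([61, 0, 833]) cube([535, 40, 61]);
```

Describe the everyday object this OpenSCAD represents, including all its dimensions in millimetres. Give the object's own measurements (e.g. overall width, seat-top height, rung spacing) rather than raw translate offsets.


A rectangular picture frame lying in the x–z plane (depth along y). The opening is 535 mm wide (x) by 772 mm tall (z), surrounded by a border 61 mm wide on all four sides. The frame is 40 mm deep and is made of two full-height vertical stiles with two horizontal rails fitted between them.


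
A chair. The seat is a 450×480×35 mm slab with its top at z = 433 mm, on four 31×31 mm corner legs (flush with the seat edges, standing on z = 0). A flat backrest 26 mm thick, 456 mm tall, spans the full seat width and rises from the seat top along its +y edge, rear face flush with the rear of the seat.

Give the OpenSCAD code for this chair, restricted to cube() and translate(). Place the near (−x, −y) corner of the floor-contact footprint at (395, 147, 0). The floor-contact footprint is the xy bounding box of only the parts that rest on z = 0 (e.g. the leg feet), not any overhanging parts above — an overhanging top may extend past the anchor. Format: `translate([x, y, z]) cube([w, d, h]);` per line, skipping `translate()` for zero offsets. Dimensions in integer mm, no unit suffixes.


// leg_h = 433 - 35 = 398
translate([395, 147, 398]) cube([450, 480, 35]);
translate([395, 147, 0]) cube([31, 31, 398]);
translate([814, 147, 0]) cube([31, 31, 398]);
translate([395, 596, 0]) cube([31, 31, 398]);
translate([814, 596, 0]) cube([31, 31, 398]);
translate([395, 601, 433]) cube([450, 26, 456]);


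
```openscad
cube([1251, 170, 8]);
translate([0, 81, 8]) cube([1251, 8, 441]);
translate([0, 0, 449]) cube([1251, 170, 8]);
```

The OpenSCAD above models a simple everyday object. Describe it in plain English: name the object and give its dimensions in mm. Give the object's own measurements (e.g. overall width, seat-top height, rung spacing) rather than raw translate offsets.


An I-beam lying along x, 1251 mm long. Overall section height 457 mm. Two flanges 170 mm wide (y) and 8 mm thick, one on the floor and one at the top; a web 8 mm thick runs between them, centred on the flange width.


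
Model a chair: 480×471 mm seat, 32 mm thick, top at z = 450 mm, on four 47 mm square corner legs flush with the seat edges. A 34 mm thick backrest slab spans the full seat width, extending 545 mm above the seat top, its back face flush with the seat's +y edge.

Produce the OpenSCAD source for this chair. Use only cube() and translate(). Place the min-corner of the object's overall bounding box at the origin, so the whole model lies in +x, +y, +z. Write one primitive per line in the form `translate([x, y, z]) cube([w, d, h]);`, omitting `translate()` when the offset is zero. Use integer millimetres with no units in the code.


translate([0, 0, 418]) cube([480, 471, 32]);
cube([47, 47, 418]);
translate([433, 0, 0]) cube([47, 47, 418]);
translate([0, 424, 0]) cube([47, 47, 418]);
translate([433, 424, 0]) cube([47, 47, 418]);
translate([0, 437, 450]) cube([480, 34, 545]);


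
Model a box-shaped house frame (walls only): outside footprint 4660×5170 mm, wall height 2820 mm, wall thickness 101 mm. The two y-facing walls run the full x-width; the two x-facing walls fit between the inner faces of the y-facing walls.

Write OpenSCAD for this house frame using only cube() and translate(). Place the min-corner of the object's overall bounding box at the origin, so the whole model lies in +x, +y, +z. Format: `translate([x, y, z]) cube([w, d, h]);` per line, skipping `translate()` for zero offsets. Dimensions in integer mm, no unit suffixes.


cube([4660, 101, 2820]);
translate([0, 5069, 0]) cube([4660, 101, 2820]);
translate([0, 101, 0]) cube([101, 4968, 2820]);
translate([4559, 101, 0]) cube([101, 4968, 2820]);


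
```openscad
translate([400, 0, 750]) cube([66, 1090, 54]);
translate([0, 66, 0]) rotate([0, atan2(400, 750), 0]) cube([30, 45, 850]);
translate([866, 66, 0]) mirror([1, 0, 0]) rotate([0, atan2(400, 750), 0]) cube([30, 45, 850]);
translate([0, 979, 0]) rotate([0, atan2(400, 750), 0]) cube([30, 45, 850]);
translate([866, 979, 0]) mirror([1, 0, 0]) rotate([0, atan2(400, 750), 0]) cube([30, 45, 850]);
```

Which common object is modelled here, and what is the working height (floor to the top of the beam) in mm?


A sawhorse. The overall height is 804 mm.

A beam across two mirrored pairs of raked legs — a sawhorse. The beam's underside is at z = 750 (matching the legs' vertical rise in atan2(400, 750)) and the beam is 54 mm tall, so its top is at 750 + 54 = 804 mm. The raked legs top out at the beam's underside, so that is the highest point.


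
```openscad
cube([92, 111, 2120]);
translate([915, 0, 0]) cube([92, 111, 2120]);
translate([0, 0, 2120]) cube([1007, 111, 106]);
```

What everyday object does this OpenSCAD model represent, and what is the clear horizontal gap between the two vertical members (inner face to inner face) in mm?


A door frame. The clear opening width is 823 mm.

Two 2120 mm tall posts with a header on top — a door frame. The left jamb is 92 mm wide at x = 0; the right jamb starts at x = 915. The clear opening is 915 − 92 = 823 mm.


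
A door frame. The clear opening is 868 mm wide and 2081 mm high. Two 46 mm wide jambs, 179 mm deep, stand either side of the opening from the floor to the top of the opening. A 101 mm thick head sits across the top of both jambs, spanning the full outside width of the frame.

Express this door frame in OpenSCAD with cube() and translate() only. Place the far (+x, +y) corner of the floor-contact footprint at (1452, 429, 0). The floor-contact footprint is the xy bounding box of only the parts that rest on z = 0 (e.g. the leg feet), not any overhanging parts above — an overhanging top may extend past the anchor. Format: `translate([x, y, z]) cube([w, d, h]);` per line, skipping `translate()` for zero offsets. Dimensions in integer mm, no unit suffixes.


translate([492, 250, 0]) cube([46, 179, 2081]);
translate([1406, 250, 0]) cube([46, 179, 2081]);
translate([492, 250, 2081]) cube([960, 179, 101]);


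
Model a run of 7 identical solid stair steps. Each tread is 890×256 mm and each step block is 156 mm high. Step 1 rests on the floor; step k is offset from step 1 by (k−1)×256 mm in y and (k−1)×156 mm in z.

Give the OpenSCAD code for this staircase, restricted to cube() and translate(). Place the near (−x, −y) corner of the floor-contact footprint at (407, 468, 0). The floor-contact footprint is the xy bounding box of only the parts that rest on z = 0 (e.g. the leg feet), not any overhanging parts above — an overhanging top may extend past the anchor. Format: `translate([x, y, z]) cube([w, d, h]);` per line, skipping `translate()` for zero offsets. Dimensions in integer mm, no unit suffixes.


translate([407, 468, 0]) cube([890, 256, 156]);
translate([407, 724, 156]) cube([890, 256, 156]);
translate([407, 980, 312]) cube([890, 256, 156]);
translate([407, 1236, 468]) cube([890, 256, 156]);
translate([407, 1492, 624]) cube([890, 256, 156]);
translate([407, 1748, 780]) cube([890, 256, 156]);
translate([407, 2004, 936]) cube([890, 256, 156]);


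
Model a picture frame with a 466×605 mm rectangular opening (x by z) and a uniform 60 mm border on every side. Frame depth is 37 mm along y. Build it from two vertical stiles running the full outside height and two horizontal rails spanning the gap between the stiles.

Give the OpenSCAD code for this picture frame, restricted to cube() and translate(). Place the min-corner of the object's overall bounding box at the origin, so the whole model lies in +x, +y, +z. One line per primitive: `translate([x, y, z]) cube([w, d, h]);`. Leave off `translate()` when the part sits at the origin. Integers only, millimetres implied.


cube([60, 37, 725]);
translate([526, 0, 0]) cube([60, 37, 725]);
translate([60, 0, 0]) cube([466, 37, 60]);
translate([60, 0, 665]) cube([466, 37, 60]);


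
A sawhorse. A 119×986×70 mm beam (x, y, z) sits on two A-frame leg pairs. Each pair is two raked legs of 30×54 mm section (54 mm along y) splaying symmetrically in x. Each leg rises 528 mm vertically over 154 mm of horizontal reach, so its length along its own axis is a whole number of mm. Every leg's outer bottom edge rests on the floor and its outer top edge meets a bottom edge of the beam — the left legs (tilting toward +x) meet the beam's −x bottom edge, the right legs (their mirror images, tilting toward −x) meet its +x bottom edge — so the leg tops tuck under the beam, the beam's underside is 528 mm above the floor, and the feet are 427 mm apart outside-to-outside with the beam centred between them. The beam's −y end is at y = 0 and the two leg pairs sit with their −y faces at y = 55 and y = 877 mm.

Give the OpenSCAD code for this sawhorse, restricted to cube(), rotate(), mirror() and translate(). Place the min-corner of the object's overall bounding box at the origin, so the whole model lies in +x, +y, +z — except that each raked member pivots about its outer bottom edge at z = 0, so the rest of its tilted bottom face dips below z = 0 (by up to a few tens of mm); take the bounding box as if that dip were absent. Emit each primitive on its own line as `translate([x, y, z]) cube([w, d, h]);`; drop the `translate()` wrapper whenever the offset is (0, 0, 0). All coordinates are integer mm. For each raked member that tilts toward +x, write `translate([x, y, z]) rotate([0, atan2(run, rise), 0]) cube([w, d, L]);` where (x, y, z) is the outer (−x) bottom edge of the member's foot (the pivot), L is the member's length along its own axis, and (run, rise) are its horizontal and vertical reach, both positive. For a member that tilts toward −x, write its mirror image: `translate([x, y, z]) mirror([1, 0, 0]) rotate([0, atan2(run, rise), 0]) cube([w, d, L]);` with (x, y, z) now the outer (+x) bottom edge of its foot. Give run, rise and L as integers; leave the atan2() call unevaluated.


// leg length = √(154² + 528²) = 550
// right-leg outer foot x = 2·154 + 119 = 427
// beam min-corner = (154, 0, 528)
translate([154, 0, 528]) cube([119, 986, 70]);
translate([0, 55, 0]) rotate([0, atan2(154, 528), 0]) cube([30, 54, 550]);
translate([427, 55, 0]) mirror([1, 0, 0]) rotate([0, atan2(154, 528), 0]) cube([30, 54, 550]);
translate([0, 877, 0]) rotate([0, atan2(154, 528), 0]) cube([30, 54, 550]);
translate([427, 877, 0]) mirror([1, 0, 0]) rotate([0, atan2(154, 528), 0]) cube([30, 54, 550]);


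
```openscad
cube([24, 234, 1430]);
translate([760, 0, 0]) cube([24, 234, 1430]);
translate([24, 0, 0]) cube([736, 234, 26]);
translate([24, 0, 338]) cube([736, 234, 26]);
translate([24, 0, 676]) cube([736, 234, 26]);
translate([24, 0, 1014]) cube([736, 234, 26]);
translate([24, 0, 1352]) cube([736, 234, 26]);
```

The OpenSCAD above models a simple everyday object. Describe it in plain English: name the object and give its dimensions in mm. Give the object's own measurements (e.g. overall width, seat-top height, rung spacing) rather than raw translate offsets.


An open bookshelf. Two side panels, each 24 mm thick, 234 mm deep and 1430 mm tall, stand 784 mm apart (outside-to-outside). Between them sit 5 shelves, each 26 mm thick and 234 mm deep, spanning the full gap between the sides. The bottom shelf rests on the floor (its underside at z = 0) and the clear gap between one shelf's top and the next shelf's underside is 312 mm.


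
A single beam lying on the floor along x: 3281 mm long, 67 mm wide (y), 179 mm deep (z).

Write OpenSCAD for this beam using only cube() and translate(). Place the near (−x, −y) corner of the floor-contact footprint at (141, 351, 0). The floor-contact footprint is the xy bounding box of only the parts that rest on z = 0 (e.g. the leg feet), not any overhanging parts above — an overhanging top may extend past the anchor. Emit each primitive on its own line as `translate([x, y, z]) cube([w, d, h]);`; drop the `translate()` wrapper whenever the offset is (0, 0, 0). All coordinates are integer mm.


translate([141, 351, 0]) cube([3281, 67, 179]);


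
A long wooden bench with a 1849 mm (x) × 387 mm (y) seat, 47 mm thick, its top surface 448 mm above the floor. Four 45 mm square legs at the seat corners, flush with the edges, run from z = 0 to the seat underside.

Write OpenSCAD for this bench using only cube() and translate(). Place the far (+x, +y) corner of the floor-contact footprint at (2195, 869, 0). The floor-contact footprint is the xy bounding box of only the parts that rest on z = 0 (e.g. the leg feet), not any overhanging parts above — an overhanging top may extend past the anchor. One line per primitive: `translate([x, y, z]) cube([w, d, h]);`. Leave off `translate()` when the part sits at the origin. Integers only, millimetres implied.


// leg_h = 448 − 47 = 401
translate([346, 482, 401]) cube([1849, 387, 47]);
translate([346, 482, 0]) cube([45, 45, 401]);
translate([346, 824, 0]) cube([45, 45, 401]);
translate([2150, 482, 0]) cube([45, 45, 401]);
translate([2150, 824, 0]) cube([45, 45, 401]);


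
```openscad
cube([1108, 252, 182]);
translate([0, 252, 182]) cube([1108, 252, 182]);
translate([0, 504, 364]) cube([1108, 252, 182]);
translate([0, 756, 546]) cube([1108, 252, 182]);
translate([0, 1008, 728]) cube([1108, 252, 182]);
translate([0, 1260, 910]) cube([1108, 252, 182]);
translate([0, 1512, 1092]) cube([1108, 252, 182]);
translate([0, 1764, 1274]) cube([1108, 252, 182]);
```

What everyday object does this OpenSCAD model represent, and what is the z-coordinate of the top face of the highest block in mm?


A staircase. The total rise is 1456 mm.

8 identical blocks, each offset up and back from the previous — a staircase. Each step is 182 mm tall and there are 8 of them, so the total rise is 8 × 182 = 1456 mm.


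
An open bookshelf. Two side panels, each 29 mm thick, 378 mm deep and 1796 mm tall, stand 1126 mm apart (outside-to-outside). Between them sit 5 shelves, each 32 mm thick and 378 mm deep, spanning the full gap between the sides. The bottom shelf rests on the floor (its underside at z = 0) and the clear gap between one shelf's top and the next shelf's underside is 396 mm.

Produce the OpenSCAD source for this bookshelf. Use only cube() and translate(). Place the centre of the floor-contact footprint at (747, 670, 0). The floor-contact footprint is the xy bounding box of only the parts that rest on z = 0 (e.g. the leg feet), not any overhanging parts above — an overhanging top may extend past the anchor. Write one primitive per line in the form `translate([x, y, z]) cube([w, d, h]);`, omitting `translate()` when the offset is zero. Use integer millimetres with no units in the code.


translate([184, 481, 0]) cube([29, 378, 1796]);
translate([1281, 481, 0]) cube([29, 378, 1796]);
translate([213, 481, 0]) cube([1068, 378, 32]);
translate([213, 481, 428]) cube([1068, 378, 32]);
translate([213, 481, 856]) cube([1068, 378, 32]);
translate([213, 481, 1284]) cube([1068, 378, 32]);
translate([213, 481, 1712]) cube([1068, 378, 32]);
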